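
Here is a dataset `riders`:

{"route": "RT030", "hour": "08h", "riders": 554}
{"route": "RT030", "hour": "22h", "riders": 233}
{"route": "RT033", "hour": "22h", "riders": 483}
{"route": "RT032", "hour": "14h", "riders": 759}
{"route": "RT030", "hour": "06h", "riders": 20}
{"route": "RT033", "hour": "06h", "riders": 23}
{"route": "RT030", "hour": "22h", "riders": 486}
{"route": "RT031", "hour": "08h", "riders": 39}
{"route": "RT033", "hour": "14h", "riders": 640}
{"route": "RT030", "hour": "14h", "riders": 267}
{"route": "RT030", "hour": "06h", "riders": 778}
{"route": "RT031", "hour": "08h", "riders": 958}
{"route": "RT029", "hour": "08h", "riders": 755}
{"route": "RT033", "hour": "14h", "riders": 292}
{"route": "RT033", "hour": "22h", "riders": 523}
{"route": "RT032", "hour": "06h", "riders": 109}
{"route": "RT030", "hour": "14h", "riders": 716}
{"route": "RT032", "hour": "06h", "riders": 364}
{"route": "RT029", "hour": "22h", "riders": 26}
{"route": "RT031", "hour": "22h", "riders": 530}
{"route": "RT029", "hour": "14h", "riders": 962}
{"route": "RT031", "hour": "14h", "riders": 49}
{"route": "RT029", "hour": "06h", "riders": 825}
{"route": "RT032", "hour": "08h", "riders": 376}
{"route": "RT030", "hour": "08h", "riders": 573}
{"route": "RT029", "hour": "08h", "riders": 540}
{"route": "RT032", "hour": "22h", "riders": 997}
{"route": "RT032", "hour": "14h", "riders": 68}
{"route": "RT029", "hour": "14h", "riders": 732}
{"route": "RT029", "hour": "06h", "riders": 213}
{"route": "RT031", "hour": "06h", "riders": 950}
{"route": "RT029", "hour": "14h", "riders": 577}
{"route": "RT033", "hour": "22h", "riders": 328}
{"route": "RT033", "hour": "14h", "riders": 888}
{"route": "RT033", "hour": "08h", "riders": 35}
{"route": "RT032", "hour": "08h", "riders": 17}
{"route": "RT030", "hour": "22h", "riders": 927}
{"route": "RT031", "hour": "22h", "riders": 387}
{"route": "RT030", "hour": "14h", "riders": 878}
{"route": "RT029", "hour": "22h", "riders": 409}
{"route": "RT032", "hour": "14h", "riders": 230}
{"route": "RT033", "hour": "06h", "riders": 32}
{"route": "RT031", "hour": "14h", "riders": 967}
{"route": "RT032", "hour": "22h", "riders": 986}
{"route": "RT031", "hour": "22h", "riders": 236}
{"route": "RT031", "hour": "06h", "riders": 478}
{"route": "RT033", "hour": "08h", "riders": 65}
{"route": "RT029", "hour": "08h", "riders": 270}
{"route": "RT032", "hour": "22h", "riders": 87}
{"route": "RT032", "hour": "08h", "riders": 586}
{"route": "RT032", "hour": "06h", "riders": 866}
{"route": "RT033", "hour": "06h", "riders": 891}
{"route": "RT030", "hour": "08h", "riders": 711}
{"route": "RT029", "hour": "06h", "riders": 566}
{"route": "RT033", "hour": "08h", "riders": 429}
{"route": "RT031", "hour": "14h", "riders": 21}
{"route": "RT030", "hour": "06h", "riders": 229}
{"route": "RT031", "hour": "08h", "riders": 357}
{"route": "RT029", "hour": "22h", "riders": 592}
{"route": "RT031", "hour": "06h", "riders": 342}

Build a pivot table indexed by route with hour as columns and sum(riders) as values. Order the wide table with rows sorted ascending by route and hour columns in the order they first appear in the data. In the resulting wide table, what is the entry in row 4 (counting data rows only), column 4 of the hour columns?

1339

With rows sorted ascending by route, row 4 is route=RT032. hour columns in first-appearance order: 08h, 22h, 14h, 06h; column 4 is 06h.
Long rows with route=RT032, hour=06h: 109 + 364 + 866 = 1339.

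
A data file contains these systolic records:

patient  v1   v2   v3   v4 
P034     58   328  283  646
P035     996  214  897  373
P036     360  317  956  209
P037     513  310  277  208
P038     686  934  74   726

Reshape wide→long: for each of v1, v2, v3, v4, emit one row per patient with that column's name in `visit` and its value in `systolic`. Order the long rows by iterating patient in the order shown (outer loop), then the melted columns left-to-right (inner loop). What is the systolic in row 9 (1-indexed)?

20 rows total (5 × 4). Row 9: index ⌊(9-1)/4⌋ = 2 into patient → P036; (9-1) mod 4 = 0 into the melted columns → v1.
So row 9 is (P036, v1, 360); systolic = 360.

360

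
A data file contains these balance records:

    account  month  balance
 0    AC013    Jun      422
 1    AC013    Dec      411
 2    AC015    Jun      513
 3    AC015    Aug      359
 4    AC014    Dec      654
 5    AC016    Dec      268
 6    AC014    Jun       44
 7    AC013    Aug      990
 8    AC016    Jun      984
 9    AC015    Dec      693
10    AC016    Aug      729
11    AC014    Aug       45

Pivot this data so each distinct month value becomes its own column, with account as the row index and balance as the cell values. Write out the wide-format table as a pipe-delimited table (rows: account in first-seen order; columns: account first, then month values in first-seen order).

Columns: account plus the 3 distinct month values (Jun, Dec, Aug).
For example, row AC013 column Jun takes balance=422 from the long row (AC013, Jun).

| account | Jun | Dec | Aug |
| AC013 | 422 | 411 | 990 |
| AC015 | 513 | 693 | 359 |
| AC014 | 44 | 654 | 45 |
| AC016 | 984 | 268 | 729 |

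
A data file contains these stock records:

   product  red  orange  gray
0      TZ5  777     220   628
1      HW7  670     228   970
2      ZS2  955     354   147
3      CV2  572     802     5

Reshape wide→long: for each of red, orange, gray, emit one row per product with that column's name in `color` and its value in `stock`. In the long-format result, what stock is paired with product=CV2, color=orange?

Unpivoting turns each (product, wide-column) pair into one long row.
The wide cell at row CV2, column orange holds 802, so the long row (CV2, orange) has stock=802.

802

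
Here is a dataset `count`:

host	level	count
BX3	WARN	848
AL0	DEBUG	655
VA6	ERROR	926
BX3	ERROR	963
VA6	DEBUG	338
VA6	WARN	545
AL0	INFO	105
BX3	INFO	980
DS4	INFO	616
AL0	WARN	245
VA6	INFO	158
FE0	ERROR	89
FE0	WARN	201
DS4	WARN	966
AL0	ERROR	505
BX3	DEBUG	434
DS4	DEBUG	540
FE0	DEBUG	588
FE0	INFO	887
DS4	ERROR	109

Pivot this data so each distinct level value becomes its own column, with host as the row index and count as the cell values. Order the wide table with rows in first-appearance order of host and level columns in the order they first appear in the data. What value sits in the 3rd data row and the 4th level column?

158

With rows in first-appearance order of host, row 3 is host=VA6. level columns in first-appearance order: WARN, DEBUG, ERROR, INFO; column 4 is INFO.
Long rows with host=VA6, level=INFO: count = 158.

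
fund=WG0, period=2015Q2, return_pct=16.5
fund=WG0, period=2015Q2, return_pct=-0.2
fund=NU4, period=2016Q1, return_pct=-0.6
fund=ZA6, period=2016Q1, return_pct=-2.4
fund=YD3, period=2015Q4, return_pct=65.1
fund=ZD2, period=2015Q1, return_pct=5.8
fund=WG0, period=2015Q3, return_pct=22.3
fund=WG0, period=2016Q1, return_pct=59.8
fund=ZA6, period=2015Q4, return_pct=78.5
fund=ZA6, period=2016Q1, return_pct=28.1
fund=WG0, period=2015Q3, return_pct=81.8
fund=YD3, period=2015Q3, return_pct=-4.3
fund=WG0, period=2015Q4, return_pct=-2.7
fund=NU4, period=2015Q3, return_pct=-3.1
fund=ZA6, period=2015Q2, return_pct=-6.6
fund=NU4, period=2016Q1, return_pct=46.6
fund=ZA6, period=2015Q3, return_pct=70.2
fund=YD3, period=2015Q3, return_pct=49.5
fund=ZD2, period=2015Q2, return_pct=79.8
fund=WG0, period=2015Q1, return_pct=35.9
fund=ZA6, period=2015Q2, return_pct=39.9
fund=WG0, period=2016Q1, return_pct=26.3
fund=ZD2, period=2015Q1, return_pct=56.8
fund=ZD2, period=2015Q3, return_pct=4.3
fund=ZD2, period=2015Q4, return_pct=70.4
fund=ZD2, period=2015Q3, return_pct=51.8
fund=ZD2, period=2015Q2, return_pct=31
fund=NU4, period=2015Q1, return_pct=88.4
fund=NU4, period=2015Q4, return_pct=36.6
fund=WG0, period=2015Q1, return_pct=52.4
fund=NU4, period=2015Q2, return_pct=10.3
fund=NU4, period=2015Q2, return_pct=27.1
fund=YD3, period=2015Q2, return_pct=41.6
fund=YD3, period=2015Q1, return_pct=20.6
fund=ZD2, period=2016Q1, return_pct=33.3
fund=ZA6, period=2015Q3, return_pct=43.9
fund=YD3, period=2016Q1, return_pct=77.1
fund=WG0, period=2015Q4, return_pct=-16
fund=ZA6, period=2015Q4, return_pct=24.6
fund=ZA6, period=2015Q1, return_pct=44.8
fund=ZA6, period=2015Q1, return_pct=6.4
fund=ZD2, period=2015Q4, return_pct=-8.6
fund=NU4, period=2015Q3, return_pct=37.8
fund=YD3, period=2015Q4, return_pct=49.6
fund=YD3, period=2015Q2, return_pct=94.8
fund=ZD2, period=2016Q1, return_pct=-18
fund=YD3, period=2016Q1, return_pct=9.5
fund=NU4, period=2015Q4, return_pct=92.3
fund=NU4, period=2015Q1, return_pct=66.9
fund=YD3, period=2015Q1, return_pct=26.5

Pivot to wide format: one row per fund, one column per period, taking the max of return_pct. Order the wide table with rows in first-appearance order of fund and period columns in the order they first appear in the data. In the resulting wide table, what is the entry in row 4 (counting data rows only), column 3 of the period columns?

65.1

With rows in first-appearance order of fund, row 4 is fund=YD3. period columns in first-appearance order: 2015Q2, 2016Q1, 2015Q4, 2015Q1, 2015Q3; column 3 is 2015Q4.
Long rows with fund=YD3, period=2015Q4: max(65.1, 49.6) = 65.1.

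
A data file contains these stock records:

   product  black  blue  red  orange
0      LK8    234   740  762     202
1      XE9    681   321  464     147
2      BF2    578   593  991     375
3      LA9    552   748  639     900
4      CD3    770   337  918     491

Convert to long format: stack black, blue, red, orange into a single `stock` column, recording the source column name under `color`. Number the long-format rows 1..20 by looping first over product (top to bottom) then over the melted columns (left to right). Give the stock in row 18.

337

20 rows total (5 × 4). Row 18: index ⌊(18-1)/4⌋ = 4 into product → CD3; (18-1) mod 4 = 1 into the melted columns → blue.
So row 18 is (CD3, blue, 337); stock = 337.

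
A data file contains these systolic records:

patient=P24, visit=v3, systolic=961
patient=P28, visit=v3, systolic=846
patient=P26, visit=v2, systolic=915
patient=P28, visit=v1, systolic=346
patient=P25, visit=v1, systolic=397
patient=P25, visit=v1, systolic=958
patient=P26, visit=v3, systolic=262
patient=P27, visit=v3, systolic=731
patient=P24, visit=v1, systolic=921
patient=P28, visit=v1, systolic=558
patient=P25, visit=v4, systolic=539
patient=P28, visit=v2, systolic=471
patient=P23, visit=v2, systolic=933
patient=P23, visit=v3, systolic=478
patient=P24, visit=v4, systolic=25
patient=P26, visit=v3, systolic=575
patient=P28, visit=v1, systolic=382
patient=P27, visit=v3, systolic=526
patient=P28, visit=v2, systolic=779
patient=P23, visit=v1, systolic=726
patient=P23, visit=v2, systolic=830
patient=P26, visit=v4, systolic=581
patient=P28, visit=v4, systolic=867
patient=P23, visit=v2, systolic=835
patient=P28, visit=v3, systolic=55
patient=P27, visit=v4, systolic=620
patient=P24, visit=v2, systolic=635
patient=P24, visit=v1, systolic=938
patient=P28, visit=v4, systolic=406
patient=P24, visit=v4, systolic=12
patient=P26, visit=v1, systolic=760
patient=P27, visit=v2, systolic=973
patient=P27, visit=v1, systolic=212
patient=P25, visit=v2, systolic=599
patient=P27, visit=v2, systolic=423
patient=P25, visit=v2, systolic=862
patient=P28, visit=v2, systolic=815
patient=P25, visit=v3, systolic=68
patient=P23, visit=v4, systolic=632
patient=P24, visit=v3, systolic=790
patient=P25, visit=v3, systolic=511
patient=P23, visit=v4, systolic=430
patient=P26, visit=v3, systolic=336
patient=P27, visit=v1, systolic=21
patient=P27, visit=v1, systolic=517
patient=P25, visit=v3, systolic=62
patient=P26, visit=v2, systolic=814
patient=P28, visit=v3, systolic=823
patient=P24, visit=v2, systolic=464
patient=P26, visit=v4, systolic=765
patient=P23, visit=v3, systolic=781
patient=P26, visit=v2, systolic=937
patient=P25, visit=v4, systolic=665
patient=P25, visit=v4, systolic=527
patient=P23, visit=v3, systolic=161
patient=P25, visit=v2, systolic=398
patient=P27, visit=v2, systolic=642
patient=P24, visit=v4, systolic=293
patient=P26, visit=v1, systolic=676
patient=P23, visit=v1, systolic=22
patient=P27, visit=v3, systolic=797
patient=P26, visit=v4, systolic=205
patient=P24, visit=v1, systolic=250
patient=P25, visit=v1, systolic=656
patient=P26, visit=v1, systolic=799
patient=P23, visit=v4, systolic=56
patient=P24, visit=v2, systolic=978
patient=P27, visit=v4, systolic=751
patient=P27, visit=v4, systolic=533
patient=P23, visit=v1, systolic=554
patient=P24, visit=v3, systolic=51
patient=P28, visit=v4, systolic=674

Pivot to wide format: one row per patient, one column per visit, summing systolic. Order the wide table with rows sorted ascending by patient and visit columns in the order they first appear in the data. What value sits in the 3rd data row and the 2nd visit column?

With rows sorted ascending by patient, row 3 is patient=P25. visit columns in first-appearance order: v3, v2, v1, v4; column 2 is v2.
Long rows with patient=P25, visit=v2: 599 + 862 + 398 = 1859.

1859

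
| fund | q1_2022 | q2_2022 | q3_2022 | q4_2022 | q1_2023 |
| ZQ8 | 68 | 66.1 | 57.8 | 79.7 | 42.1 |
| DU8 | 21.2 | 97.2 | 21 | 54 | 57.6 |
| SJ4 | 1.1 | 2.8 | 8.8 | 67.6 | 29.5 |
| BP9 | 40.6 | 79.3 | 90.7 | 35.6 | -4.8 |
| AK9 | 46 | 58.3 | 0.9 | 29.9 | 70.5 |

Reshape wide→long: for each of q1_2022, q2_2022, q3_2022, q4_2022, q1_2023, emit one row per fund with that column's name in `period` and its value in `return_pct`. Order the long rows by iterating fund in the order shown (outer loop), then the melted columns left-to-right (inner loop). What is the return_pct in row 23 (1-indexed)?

25 rows total (5 × 5). Row 23: index ⌊(23-1)/5⌋ = 4 into fund → AK9; (23-1) mod 5 = 2 into the melted columns → q3_2022.
So row 23 is (AK9, q3_2022, 0.9); return_pct = 0.9.

0.9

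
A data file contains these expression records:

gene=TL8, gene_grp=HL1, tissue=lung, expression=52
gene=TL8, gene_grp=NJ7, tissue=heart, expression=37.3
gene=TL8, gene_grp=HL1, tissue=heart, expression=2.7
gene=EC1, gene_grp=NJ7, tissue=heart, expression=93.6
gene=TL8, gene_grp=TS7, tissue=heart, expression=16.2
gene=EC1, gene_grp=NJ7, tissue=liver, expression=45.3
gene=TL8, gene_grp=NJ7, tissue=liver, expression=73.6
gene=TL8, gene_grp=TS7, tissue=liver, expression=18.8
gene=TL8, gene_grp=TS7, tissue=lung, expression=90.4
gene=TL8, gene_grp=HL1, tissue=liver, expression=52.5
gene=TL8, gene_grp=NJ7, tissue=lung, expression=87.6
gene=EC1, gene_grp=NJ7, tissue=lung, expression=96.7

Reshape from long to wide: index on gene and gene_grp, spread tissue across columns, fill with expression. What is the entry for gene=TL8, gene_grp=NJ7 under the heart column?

Wide layout: rows indexed by gene and gene_grp, columns are the 3 distinct tissue values (lung, heart, liver).
Cell (gene=TL8, gene_grp=NJ7, tissue=heart) draws from the long row where gene=TL8, gene_grp=NJ7 and tissue=heart, which has expression=37.3.

37.3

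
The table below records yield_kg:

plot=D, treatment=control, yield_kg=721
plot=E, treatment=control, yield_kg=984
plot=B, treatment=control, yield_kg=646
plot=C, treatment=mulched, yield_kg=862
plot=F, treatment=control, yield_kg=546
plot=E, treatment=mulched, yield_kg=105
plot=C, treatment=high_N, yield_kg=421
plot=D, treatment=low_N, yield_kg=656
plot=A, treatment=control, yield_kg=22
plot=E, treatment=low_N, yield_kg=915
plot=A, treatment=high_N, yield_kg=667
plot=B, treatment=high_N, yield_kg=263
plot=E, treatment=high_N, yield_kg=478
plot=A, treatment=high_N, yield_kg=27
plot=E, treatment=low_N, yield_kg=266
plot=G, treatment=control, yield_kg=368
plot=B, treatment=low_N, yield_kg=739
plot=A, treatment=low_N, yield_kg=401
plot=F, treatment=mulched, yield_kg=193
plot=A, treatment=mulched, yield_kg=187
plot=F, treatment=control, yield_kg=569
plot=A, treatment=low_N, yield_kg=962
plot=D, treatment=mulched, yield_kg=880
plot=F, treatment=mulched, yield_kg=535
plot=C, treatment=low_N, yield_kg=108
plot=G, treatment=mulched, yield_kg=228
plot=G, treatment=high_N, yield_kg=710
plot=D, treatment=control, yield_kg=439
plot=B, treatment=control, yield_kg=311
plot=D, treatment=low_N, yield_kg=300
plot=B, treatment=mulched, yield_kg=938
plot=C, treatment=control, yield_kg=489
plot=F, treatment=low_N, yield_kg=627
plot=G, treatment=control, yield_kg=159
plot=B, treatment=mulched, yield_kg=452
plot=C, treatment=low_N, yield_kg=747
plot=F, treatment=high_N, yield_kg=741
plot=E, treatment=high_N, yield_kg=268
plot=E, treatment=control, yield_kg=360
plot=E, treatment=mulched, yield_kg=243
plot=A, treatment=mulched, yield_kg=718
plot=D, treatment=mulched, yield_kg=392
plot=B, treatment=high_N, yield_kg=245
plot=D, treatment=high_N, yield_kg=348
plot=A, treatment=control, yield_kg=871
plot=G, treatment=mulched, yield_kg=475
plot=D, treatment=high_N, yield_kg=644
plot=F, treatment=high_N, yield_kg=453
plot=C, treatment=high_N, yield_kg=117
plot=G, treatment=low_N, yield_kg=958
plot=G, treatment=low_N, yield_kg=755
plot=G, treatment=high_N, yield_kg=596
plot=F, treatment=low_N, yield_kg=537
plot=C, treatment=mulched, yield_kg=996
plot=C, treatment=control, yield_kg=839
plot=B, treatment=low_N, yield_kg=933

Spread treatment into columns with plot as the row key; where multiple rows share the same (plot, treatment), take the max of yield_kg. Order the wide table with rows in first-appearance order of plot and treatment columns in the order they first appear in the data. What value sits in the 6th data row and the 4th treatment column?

962

With rows in first-appearance order of plot, row 6 is plot=A. treatment columns in first-appearance order: control, mulched, high_N, low_N; column 4 is low_N.
Long rows with plot=A, treatment=low_N: max(401, 962) = 962.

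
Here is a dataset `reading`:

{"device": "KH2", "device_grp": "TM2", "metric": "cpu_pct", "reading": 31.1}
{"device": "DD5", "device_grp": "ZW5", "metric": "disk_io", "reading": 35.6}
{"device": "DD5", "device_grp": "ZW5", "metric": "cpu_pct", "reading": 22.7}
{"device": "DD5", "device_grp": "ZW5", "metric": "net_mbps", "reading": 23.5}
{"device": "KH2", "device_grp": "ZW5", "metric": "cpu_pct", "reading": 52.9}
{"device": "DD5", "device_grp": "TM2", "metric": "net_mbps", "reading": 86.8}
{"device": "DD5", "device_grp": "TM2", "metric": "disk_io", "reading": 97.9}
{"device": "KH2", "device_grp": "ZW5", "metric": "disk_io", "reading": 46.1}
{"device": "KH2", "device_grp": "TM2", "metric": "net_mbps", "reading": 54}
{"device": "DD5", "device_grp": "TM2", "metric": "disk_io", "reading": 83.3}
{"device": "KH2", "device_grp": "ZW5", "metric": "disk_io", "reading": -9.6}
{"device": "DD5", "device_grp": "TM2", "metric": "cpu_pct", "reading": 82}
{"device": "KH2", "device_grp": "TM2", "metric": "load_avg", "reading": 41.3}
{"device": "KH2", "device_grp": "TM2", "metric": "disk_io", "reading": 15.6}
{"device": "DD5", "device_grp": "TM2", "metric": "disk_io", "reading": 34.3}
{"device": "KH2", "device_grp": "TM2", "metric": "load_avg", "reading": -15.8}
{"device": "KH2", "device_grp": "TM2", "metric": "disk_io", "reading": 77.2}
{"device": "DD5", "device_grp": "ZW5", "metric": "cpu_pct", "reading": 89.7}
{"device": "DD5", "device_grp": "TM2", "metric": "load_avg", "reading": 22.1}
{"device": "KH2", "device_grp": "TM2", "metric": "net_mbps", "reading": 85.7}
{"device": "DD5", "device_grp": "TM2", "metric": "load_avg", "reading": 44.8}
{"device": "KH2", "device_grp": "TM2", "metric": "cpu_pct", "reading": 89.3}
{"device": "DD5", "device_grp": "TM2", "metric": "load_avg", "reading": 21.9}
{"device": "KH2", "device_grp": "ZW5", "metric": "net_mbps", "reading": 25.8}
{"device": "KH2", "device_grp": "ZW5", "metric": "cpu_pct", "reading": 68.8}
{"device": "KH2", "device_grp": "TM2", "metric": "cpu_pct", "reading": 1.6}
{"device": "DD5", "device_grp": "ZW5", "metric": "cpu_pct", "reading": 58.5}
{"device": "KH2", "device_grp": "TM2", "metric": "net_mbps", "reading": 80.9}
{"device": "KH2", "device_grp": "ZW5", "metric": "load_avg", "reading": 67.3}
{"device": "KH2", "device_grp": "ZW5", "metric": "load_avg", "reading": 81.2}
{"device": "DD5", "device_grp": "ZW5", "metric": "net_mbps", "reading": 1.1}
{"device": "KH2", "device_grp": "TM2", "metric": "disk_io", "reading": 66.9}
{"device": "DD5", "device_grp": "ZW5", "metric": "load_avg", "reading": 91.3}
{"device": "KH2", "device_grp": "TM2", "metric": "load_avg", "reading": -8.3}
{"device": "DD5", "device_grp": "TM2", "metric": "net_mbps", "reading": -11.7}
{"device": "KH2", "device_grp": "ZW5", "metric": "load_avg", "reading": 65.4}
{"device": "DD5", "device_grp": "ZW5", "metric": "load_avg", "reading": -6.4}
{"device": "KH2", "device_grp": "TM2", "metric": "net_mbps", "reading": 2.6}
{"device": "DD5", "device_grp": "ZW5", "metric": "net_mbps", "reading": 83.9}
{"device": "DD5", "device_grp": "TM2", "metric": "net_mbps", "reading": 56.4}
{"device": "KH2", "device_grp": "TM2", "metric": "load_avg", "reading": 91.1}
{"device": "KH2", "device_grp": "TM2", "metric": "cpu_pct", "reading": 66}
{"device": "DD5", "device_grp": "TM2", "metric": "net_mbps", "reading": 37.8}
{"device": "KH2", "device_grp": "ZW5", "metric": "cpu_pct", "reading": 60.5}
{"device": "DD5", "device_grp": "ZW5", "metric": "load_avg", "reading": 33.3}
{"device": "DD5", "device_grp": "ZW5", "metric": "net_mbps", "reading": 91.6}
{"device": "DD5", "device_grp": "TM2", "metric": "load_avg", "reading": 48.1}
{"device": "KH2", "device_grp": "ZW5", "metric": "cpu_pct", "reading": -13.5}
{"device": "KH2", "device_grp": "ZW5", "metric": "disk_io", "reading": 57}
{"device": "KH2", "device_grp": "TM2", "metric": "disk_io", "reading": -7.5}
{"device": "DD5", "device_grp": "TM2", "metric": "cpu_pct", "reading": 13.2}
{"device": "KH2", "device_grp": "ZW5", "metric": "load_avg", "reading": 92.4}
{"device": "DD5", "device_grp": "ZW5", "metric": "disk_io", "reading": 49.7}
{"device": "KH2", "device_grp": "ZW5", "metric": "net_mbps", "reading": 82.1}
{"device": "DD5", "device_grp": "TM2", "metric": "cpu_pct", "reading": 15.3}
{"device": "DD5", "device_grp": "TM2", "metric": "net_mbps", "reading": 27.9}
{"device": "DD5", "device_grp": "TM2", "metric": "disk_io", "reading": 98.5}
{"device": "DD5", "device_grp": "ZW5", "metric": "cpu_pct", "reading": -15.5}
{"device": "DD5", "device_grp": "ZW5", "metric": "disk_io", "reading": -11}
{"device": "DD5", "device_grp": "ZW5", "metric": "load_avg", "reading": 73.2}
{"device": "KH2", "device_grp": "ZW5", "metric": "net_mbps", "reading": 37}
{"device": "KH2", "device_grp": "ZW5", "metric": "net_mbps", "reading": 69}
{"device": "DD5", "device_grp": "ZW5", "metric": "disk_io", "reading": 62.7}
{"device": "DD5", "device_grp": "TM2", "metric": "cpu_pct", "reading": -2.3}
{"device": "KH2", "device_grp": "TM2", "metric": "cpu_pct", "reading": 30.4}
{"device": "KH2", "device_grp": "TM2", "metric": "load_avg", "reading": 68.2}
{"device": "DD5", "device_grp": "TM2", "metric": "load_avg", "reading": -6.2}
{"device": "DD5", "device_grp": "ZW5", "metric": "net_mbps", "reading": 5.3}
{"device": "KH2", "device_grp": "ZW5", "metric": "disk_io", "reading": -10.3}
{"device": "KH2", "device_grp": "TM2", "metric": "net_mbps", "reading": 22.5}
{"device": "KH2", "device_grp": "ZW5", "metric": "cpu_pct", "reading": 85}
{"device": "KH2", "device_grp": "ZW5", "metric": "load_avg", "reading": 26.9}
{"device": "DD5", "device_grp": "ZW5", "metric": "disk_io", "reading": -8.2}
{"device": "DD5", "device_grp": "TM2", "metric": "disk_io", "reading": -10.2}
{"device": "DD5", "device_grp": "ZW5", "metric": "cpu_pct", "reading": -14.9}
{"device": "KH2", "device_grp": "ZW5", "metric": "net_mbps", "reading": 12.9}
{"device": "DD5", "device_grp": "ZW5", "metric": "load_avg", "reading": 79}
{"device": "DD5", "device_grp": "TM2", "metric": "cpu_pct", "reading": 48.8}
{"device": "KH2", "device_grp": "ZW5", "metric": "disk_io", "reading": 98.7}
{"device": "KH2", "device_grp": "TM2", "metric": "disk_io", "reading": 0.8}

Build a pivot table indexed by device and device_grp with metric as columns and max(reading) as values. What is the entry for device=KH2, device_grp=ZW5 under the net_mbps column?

82.1

Rows with device=KH2, device_grp=ZW5 and metric=net_mbps: reading values are 25.8, 82.1, 37, 69, 12.9.
max(25.8, 82.1, 37, 69, 12.9) = 82.1.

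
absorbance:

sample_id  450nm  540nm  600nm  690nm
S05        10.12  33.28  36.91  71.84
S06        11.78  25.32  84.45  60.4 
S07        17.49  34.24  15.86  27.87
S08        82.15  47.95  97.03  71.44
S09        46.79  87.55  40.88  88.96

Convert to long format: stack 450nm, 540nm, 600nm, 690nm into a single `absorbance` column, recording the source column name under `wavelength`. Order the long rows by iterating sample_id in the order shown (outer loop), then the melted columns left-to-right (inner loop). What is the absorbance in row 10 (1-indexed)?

34.24

20 rows total (5 × 4). Row 10: index ⌊(10-1)/4⌋ = 2 into sample_id → S07; (10-1) mod 4 = 1 into the melted columns → 540nm.
So row 10 is (S07, 540nm, 34.24); absorbance = 34.24.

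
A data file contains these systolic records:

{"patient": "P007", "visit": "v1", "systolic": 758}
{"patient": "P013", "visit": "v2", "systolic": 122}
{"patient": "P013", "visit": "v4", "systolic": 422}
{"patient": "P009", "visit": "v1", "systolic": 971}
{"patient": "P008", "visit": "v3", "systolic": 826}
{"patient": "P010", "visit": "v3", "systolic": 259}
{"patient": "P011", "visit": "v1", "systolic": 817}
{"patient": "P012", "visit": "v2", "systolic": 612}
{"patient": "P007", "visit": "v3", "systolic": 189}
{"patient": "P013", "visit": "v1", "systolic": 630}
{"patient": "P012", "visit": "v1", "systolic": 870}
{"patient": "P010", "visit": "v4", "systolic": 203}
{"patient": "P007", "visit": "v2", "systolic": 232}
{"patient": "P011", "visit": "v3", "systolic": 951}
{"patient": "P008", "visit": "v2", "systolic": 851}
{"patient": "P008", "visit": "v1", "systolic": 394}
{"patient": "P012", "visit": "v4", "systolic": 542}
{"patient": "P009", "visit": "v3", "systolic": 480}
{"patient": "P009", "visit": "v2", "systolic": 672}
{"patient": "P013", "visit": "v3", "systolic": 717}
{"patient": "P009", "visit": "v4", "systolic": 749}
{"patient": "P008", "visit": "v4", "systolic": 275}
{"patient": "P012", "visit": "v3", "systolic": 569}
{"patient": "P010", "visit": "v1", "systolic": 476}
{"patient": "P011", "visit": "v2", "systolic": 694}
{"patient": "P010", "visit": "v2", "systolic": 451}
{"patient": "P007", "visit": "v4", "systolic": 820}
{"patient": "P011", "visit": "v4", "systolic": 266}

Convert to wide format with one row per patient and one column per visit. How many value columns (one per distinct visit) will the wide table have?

4 distinct visit values: v1, v2, v3, v4.

4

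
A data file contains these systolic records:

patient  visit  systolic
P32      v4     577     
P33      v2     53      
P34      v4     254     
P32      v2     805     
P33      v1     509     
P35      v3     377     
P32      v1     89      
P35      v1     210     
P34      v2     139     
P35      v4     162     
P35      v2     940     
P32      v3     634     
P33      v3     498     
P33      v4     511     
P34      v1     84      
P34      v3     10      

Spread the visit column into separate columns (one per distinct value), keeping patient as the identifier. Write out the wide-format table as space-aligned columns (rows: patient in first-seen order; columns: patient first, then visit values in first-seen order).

patient  v4   v2   v1   v3 
P32      577  805  89   634
P33      511  53   509  498
P34      254  139  84   10 
P35      162  940  210  377

Columns: patient plus the 4 distinct visit values (v4, v2, v1, v3).
For example, row P32 column v4 takes systolic=577 from the long row (P32, v4).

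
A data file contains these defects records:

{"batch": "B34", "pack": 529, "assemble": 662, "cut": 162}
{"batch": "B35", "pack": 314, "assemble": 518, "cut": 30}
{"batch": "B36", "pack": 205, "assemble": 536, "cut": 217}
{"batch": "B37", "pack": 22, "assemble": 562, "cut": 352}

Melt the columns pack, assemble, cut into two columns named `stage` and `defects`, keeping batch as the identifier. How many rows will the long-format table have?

12

4 batch values × 3 melted columns = 12 rows.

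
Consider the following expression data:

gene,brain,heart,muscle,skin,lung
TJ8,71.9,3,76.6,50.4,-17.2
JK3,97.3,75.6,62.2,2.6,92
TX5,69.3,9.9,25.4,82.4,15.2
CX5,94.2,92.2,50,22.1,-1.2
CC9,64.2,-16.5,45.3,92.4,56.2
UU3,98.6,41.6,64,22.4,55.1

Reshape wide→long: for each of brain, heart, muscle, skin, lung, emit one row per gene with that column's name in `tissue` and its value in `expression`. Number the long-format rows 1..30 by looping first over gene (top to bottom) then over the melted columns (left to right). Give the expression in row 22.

-16.5

30 rows total (6 × 5). Row 22: index ⌊(22-1)/5⌋ = 4 into gene → CC9; (22-1) mod 5 = 1 into the melted columns → heart.
So row 22 is (CC9, heart, -16.5); expression = -16.5.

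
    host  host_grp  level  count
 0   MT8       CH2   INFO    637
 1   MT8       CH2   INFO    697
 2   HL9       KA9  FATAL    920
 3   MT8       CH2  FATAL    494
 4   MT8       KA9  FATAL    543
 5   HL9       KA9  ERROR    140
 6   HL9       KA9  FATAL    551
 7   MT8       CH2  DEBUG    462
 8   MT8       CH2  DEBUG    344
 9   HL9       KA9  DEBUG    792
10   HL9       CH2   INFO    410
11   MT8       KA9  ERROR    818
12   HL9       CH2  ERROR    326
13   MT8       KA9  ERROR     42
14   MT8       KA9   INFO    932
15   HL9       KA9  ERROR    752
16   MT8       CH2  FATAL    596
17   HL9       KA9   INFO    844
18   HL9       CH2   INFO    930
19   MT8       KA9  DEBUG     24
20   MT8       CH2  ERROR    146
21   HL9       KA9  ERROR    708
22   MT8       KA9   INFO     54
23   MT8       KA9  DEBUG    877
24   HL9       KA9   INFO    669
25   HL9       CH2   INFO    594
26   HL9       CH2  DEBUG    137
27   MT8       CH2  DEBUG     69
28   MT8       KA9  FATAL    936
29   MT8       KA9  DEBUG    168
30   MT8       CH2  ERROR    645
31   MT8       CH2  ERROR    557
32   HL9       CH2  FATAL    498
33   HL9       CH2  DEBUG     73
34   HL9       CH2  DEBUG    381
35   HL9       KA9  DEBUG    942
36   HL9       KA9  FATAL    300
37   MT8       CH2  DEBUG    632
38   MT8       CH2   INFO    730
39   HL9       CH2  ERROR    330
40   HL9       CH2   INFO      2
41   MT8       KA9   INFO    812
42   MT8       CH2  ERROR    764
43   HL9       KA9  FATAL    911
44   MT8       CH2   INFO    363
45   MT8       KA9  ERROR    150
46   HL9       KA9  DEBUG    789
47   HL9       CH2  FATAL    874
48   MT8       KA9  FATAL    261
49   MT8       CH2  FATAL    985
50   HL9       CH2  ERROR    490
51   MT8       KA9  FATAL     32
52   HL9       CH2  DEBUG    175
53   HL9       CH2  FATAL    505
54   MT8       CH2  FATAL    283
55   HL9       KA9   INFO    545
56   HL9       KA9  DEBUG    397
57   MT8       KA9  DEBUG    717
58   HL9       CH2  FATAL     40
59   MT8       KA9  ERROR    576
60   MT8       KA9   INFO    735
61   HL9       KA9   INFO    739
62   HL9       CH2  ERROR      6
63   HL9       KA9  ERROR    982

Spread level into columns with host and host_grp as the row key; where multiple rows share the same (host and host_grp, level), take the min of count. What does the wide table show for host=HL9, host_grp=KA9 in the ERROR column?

Rows with host=HL9, host_grp=KA9 and level=ERROR: count values are 140, 752, 708, 982.
min(140, 752, 708, 982) = 140.

140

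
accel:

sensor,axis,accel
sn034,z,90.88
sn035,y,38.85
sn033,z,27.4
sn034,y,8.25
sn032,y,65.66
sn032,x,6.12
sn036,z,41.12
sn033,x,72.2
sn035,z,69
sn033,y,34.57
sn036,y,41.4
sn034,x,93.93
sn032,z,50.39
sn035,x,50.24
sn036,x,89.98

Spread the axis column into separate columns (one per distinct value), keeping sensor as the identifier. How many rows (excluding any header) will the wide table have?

5 distinct sensor values → 5 rows.

5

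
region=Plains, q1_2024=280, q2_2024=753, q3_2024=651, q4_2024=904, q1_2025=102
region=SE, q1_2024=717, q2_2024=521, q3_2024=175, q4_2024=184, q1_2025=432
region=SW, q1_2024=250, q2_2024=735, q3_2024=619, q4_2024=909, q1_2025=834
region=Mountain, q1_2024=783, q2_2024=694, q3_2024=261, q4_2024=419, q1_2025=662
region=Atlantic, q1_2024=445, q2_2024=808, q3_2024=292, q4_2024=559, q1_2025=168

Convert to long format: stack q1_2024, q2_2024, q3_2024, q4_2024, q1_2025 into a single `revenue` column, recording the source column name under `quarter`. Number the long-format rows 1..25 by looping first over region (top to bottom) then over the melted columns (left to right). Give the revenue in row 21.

445

25 rows total (5 × 5). Row 21: index ⌊(21-1)/5⌋ = 4 into region → Atlantic; (21-1) mod 5 = 0 into the melted columns → q1_2024.
So row 21 is (Atlantic, q1_2024, 445); revenue = 445.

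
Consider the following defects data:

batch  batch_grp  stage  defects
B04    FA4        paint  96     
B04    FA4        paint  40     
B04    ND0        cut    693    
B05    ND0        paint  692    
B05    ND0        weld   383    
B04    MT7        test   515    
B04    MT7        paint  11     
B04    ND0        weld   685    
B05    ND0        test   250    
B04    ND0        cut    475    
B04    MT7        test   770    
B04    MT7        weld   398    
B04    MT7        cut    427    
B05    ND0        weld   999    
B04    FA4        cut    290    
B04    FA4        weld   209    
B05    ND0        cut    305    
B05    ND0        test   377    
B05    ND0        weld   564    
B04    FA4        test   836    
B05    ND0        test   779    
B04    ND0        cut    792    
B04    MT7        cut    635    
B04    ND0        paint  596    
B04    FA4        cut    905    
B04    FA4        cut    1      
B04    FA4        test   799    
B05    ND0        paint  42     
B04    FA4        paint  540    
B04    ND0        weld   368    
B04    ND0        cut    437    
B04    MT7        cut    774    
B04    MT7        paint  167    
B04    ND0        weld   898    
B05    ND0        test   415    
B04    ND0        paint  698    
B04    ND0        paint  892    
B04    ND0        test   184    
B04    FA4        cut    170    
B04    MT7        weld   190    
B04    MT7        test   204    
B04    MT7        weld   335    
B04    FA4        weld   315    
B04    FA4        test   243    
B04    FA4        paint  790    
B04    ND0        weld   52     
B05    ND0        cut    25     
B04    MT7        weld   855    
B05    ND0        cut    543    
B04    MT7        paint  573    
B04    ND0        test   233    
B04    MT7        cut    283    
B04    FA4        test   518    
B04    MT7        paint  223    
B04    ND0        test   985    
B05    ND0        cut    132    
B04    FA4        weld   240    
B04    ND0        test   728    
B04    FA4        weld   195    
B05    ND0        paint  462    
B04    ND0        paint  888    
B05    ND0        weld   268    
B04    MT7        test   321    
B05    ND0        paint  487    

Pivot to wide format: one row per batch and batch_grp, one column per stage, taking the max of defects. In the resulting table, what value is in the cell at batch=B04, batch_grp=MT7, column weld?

Rows with batch=B04, batch_grp=MT7 and stage=weld: defects values are 398, 190, 335, 855.
max(398, 190, 335, 855) = 855.

855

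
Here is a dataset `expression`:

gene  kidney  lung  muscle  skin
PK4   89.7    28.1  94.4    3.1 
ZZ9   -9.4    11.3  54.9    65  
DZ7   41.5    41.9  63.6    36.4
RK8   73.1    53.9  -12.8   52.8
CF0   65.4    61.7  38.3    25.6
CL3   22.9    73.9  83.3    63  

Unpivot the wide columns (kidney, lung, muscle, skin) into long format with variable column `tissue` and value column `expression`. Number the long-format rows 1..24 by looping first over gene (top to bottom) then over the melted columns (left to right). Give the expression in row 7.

54.9

24 rows total (6 × 4). Row 7: index ⌊(7-1)/4⌋ = 1 into gene → ZZ9; (7-1) mod 4 = 2 into the melted columns → muscle.
So row 7 is (ZZ9, muscle, 54.9); expression = 54.9.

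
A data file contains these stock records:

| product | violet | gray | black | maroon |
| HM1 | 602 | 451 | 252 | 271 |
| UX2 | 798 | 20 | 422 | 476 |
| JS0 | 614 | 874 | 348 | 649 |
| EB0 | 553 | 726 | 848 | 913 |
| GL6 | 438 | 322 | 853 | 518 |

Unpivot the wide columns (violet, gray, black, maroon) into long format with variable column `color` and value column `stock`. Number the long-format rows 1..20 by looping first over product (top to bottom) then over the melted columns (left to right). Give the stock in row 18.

20 rows total (5 × 4). Row 18: index ⌊(18-1)/4⌋ = 4 into product → GL6; (18-1) mod 4 = 1 into the melted columns → gray.
So row 18 is (GL6, gray, 322); stock = 322.

322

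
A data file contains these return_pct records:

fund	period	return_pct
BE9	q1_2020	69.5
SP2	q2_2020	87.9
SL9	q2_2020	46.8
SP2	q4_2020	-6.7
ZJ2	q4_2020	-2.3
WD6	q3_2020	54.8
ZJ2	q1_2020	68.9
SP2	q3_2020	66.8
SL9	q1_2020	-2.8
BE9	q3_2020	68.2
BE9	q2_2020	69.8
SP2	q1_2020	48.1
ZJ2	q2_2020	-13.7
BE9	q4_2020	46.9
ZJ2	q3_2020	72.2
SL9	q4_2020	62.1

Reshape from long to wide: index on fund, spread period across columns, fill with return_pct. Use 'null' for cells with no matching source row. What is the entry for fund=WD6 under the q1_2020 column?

No long-format row has fund=WD6 and period=q1_2020, so the cell is null.

null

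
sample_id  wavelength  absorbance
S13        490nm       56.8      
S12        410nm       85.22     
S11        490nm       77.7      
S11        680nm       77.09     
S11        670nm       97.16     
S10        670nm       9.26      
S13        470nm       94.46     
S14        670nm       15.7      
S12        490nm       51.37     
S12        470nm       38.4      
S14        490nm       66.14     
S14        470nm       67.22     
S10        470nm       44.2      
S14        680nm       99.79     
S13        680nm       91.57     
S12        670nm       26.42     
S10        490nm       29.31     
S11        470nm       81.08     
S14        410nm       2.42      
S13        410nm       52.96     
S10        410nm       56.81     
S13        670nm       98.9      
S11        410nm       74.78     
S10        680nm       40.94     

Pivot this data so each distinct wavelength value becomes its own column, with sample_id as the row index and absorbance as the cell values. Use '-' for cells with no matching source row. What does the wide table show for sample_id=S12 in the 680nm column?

No long-format row has sample_id=S12 and wavelength=680nm, so the cell is -.

-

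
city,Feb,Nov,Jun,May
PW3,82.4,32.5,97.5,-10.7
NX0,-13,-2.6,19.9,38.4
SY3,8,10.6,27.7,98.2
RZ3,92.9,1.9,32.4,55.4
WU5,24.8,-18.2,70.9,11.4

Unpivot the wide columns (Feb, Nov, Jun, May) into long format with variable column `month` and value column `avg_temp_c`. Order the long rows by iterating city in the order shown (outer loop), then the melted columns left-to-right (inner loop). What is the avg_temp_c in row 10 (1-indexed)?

20 rows total (5 × 4). Row 10: index ⌊(10-1)/4⌋ = 2 into city → SY3; (10-1) mod 4 = 1 into the melted columns → Nov.
So row 10 is (SY3, Nov, 10.6); avg_temp_c = 10.6.

10.6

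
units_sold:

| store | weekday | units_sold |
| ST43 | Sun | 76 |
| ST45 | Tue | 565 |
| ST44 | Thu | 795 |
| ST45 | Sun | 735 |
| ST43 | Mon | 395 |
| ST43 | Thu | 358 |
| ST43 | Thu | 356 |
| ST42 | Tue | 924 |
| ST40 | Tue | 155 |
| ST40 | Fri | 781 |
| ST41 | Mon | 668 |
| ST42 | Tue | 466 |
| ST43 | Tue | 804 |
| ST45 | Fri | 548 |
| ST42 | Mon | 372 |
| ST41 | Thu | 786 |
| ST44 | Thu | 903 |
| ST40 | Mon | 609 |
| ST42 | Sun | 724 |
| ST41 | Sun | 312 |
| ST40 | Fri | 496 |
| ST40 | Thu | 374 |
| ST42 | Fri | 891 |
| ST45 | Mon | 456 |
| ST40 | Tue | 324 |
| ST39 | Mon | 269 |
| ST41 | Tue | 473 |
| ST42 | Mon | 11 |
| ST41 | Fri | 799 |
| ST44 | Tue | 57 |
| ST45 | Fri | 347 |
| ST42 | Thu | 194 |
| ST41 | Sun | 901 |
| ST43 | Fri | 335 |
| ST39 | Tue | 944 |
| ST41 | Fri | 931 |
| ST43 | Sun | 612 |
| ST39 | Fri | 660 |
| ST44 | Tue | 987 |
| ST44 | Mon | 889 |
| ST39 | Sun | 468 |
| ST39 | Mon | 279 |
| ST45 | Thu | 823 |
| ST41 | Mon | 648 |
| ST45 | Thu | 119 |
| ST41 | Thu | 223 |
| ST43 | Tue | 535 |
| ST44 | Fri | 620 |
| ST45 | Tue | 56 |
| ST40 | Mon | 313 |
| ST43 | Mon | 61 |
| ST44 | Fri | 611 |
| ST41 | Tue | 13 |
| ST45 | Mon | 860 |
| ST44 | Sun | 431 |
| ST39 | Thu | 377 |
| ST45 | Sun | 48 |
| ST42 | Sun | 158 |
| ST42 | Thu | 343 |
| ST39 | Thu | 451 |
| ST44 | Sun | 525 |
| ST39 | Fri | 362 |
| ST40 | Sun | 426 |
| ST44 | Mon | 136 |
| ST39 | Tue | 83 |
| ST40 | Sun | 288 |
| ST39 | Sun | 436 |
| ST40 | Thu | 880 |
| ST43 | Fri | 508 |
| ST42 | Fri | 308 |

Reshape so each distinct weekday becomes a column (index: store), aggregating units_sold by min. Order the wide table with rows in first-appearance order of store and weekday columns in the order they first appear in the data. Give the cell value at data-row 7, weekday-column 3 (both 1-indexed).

With rows in first-appearance order of store, row 7 is store=ST39. weekday columns in first-appearance order: Sun, Tue, Thu, Mon, Fri; column 3 is Thu.
Long rows with store=ST39, weekday=Thu: min(377, 451) = 377.

377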